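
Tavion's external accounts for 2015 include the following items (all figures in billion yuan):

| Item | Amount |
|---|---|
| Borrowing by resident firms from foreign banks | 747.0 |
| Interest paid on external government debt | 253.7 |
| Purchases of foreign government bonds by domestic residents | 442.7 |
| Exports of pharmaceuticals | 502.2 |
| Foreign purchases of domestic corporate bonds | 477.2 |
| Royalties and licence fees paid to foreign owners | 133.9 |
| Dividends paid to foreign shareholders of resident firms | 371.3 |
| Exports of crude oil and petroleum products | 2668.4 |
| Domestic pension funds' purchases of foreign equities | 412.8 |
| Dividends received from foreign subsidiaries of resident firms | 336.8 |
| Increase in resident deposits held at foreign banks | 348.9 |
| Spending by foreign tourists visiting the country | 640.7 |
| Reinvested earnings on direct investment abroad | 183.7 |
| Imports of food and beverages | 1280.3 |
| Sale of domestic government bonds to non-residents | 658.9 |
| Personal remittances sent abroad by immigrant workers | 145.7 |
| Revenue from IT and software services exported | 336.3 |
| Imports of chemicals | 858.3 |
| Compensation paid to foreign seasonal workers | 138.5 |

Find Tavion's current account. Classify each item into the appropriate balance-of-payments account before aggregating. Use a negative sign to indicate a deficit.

Goods: 2668.4 + 502.2 - 1280.3 - 858.3 = 1032.0
Services: -133.9 + 336.3 + 640.7 = 843.1
Primary income: -138.5 + 183.7 - 371.3 + 336.8 - 253.7 = -243.0
Secondary income: -145.7
Current account = 1032.0 + 843.1 + (-243.0) + (-145.7) = 1486.4
(Excluded from the current account — financial account: borrowing by resident firms from foreign banks 747.0, purchases of foreign government bonds by domestic residents 442.7, foreign purchases of domestic corporate bonds 477.2, domestic pension funds' purchases of foreign equities 412.8, increase in resident deposits held at foreign banks 348.9, sale of domestic government bonds to non-residents 658.9.)

1486.4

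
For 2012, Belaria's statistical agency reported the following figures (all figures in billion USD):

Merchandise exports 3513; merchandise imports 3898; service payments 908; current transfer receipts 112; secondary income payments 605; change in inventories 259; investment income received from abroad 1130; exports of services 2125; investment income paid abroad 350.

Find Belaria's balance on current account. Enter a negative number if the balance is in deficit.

Goods balance = 3513 - 3898 = -385
Services balance = 2125 - 908 = 1217
Trade balance (goods + services) = -385 + 1217 = 832
Net primary income = 1130 - 350 = 780
Net secondary income = 112 - 605 = -493
Current account = 832 + 780 + (-493) = 1119

1119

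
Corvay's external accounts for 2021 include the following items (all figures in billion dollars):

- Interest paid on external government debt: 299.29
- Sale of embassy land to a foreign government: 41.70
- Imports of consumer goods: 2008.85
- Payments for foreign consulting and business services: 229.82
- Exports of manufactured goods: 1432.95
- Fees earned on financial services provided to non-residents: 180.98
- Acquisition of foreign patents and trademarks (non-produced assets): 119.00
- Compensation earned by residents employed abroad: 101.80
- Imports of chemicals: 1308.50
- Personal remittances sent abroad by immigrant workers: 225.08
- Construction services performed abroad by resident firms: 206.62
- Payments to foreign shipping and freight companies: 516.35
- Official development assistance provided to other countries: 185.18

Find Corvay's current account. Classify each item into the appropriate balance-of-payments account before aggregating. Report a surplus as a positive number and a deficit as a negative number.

Goods: -1308.50 - 2008.85 + 1432.95 = -1884.40
Services: 206.62 + 180.98 - 516.35 - 229.82 = -358.57
Primary income: -299.29 + 101.80 = -197.49
Secondary income: -185.18 - 225.08 = -410.26
Current account = (-1884.40) + (-358.57) + (-197.49) + (-410.26) = -2850.72
(Excluded from the current account — capital account: sale of embassy land to a foreign government 41.70, acquisition of foreign patents and trademarks (non-produced assets) 119.00.)

-2850.72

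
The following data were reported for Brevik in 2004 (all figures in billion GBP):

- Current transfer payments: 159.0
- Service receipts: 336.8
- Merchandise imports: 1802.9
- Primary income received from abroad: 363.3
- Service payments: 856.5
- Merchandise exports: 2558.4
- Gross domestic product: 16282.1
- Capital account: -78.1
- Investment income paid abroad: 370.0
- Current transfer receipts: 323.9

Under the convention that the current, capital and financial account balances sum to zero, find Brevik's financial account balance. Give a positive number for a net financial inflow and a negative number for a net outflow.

-315.9

Goods balance = 2558.4 - 1802.9 = 755.5
Services balance = 336.8 - 856.5 = -519.7
Trade balance (goods + services) = 755.5 + (-519.7) = 235.8
Net primary income = 363.3 - 370.0 = -6.7
Net secondary income = 323.9 - 159.0 = 164.9
Current account = 235.8 + (-6.7) + 164.9 = 394.0
Financial account = -(394.0 + (-78.1)) = -315.9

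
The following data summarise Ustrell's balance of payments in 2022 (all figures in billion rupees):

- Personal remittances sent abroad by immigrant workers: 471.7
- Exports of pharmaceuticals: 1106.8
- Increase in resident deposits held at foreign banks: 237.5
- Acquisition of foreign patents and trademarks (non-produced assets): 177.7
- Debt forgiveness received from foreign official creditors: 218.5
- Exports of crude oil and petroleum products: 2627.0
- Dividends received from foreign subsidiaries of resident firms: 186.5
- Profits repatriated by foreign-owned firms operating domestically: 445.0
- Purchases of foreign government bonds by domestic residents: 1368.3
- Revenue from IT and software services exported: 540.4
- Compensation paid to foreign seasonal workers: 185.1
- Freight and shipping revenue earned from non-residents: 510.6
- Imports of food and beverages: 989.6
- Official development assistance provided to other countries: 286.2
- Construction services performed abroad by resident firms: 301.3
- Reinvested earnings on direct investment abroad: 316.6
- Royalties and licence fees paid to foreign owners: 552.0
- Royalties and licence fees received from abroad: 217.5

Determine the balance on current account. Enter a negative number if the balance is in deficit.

Goods: 1106.8 + 2627.0 - 989.6 = 2744.2
Services: 540.4 + 217.5 + 301.3 + 510.6 - 552.0 = 1017.8
Primary income: -445.0 - 185.1 + 186.5 + 316.6 = -127.0
Secondary income: -471.7 - 286.2 = -757.9
Current account = 2744.2 + 1017.8 + (-127.0) + (-757.9) = 2877.1
(Excluded from the current account — financial account: increase in resident deposits held at foreign banks 237.5, purchases of foreign government bonds by domestic residents 1368.3; capital account: acquisition of foreign patents and trademarks (non-produced assets) 177.7, debt forgiveness received from foreign official creditors 218.5.)

2877.1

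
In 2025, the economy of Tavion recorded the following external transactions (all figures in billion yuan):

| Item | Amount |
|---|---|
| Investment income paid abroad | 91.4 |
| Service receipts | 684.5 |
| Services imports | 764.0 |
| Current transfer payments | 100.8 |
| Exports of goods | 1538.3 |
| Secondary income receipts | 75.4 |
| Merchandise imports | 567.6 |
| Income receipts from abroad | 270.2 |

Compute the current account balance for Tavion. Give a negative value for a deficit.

1044.6

Goods balance = 1538.3 - 567.6 = 970.7
Services balance = 684.5 - 764.0 = -79.5
Trade balance (goods + services) = 970.7 + (-79.5) = 891.2
Net primary income = 270.2 - 91.4 = 178.8
Net secondary income = 75.4 - 100.8 = -25.4
Current account = 891.2 + 178.8 + (-25.4) = 1044.6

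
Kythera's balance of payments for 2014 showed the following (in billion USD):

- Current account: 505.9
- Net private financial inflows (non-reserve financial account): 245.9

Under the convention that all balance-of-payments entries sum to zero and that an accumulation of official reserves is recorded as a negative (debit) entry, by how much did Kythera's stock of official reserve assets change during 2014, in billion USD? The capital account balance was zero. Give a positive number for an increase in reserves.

Official reserve transactions balance = -(505.9 + 245.9) = -751.8
An accumulation of reserves is recorded as a debit (negative entry), so the change in the stock of reserves is the negative of that balance.
Change in official reserves = -(-751.8) = 751.8

751.8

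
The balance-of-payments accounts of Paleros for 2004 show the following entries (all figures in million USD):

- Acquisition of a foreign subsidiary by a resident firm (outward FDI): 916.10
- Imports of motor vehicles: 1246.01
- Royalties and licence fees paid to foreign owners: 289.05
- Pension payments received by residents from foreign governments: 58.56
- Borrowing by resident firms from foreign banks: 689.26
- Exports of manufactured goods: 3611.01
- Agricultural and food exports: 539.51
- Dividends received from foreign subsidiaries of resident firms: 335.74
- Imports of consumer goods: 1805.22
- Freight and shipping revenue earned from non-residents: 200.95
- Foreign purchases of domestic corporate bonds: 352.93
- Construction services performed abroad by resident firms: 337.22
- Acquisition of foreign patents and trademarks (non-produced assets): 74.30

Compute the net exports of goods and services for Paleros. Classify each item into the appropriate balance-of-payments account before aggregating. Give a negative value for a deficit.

Goods: -1805.22 - 1246.01 + 3611.01 + 539.51 = 1099.29
Services: 337.22 + 200.95 - 289.05 = 249.12
Trade balance = 1099.29 + 249.12 = 1348.41
(Excluded from the trade balance — financial account: acquisition of a foreign subsidiary by a resident firm (outward FDI) 916.10, borrowing by resident firms from foreign banks 689.26, foreign purchases of domestic corporate bonds 352.93; secondary income: pension payments received by residents from foreign governments 58.56; primary income: dividends received from foreign subsidiaries of resident firms 335.74; capital account: acquisition of foreign patents and trademarks (non-produced assets) 74.30.)

1348.41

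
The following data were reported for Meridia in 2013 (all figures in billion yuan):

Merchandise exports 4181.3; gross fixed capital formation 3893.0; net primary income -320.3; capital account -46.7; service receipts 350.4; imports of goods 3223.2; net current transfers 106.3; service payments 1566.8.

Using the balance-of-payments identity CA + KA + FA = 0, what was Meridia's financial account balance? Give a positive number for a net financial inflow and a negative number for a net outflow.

519.0

Goods balance = 4181.3 - 3223.2 = 958.1
Services balance = 350.4 - 1566.8 = -1216.4
Trade balance (goods + services) = 958.1 + (-1216.4) = -258.3
Net primary income = -320.3
Net secondary income = 106.3
Current account = -258.3 + (-320.3) + 106.3 = -472.3
Financial account = -(-472.3 + (-46.7)) = 519.0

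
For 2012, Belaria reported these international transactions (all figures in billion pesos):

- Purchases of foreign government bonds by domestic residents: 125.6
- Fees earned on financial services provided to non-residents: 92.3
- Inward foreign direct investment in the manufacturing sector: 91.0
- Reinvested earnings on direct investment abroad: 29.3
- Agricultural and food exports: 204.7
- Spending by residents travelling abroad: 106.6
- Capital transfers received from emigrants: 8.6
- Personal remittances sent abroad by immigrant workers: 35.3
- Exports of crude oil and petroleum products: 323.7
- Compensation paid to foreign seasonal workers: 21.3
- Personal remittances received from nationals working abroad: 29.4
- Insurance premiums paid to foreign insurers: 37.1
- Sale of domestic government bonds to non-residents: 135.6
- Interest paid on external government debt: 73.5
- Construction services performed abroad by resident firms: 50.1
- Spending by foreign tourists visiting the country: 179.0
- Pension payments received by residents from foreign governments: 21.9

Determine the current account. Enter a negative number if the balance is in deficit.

656.6

Goods: 204.7 + 323.7 = 528.4
Services: -37.1 + 50.1 + 179.0 - 106.6 + 92.3 = 177.7
Primary income: 29.3 - 73.5 - 21.3 = -65.5
Secondary income: 21.9 + 29.4 - 35.3 = 16.0
Current account = 528.4 + 177.7 + (-65.5) + 16.0 = 656.6
(Excluded from the current account — financial account: purchases of foreign government bonds by domestic residents 125.6, inward foreign direct investment in the manufacturing sector 91.0, sale of domestic government bonds to non-residents 135.6; capital account: capital transfers received from emigrants 8.6.)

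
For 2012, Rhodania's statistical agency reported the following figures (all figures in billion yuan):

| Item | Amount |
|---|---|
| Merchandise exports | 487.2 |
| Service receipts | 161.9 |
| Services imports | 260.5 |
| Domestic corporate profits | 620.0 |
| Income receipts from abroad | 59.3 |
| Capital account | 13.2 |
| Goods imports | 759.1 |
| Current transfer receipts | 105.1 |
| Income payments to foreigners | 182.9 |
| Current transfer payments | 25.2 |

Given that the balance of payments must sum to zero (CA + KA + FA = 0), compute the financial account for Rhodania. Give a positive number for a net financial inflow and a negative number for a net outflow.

Goods balance = 487.2 - 759.1 = -271.9
Services balance = 161.9 - 260.5 = -98.6
Trade balance (goods + services) = -271.9 + (-98.6) = -370.5
Net primary income = 59.3 - 182.9 = -123.6
Net secondary income = 105.1 - 25.2 = 79.9
Current account = -370.5 + (-123.6) + 79.9 = -414.2
Financial account = -(-414.2 + 13.2) = 401.0

401.0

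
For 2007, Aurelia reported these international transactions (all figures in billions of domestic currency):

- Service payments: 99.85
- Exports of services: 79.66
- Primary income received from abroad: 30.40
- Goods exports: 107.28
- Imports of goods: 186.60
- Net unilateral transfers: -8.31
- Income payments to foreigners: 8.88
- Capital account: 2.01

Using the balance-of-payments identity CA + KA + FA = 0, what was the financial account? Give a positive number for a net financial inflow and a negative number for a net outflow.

84.29

Goods balance = 107.28 - 186.60 = -79.32
Services balance = 79.66 - 99.85 = -20.19
Trade balance (goods + services) = -79.32 + (-20.19) = -99.51
Net primary income = 30.40 - 8.88 = 21.52
Net secondary income = -8.31
Current account = -99.51 + 21.52 + (-8.31) = -86.30
Financial account = -(-86.30 + 2.01) = 84.29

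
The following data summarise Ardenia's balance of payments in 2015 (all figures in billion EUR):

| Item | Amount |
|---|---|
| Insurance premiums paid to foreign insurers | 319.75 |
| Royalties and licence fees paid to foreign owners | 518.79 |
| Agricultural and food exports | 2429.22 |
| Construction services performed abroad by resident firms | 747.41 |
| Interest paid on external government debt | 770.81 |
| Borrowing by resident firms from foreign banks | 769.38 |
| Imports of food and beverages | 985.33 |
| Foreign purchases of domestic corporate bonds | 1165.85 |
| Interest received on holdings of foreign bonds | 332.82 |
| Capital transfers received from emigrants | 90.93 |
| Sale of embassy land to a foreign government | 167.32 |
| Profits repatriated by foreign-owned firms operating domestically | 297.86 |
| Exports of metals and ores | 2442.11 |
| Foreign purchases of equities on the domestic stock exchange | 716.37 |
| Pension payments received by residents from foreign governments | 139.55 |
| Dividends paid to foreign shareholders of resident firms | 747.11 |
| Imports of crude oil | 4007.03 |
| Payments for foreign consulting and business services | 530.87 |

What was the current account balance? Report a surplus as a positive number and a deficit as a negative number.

-2086.44

Goods: -985.33 + 2429.22 + 2442.11 - 4007.03 = -121.03
Services: -319.75 + 747.41 - 530.87 - 518.79 = -622.00
Primary income: -747.11 - 770.81 - 297.86 + 332.82 = -1482.96
Secondary income: 139.55
Current account = (-121.03) + (-622.00) + (-1482.96) + 139.55 = -2086.44
(Excluded from the current account — financial account: borrowing by resident firms from foreign banks 769.38, foreign purchases of domestic corporate bonds 1165.85, foreign purchases of equities on the domestic stock exchange 716.37; capital account: capital transfers received from emigrants 90.93, sale of embassy land to a foreign government 167.32.)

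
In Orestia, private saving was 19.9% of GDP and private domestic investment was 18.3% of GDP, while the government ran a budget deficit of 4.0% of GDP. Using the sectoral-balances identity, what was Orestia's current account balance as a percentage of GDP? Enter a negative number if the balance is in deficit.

By the sectoral-balances identity, CA = (S_private - I) + (T - G).
Private balance = 19.9 - 18.3 = 1.6
Government balance (T - G) = -4.0
CA = 1.6 + (-4.0) = -2.4

-2.4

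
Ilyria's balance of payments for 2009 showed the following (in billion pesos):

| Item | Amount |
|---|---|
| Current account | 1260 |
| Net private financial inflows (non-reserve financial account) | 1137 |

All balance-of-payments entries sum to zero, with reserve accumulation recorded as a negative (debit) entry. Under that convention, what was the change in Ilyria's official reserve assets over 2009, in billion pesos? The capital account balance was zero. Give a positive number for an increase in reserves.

2397

Official reserve transactions balance = -(1260 + 1137) = -2397
An accumulation of reserves is recorded as a debit (negative entry), so the change in the stock of reserves is the negative of that balance.
Change in official reserves = -(-2397) = 2397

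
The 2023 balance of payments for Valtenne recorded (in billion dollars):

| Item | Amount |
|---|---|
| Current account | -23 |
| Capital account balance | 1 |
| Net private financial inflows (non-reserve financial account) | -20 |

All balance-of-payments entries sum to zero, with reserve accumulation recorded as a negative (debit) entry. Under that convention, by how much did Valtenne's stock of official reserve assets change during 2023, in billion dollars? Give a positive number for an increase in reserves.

Official reserve transactions balance = -((-23) + 1 + (-20)) = 42
An accumulation of reserves is recorded as a debit (negative entry), so the change in the stock of reserves is the negative of that balance.
Change in official reserves = -(42) = -42

-42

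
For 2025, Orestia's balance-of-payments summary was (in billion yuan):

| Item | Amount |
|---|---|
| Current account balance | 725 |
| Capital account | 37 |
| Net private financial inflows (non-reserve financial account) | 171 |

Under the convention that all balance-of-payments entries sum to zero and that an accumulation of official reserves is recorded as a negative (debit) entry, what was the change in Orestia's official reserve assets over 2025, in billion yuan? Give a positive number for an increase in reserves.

Official reserve transactions balance = -(725 + 37 + 171) = -933
An accumulation of reserves is recorded as a debit (negative entry), so the change in the stock of reserves is the negative of that balance.
Change in official reserves = -(-933) = 933

933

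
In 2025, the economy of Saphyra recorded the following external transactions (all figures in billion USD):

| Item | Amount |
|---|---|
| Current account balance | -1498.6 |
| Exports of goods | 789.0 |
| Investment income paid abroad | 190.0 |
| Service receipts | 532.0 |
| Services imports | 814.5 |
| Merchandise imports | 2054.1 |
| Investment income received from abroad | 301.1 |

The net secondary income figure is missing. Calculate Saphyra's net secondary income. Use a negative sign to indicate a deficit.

Current account = goods balance + services balance + net primary income + net secondary income
Sum of the known components = -1436.5
Net secondary income = CA - (known components) = -1498.6 - (-1436.5) = -62.1

-62.1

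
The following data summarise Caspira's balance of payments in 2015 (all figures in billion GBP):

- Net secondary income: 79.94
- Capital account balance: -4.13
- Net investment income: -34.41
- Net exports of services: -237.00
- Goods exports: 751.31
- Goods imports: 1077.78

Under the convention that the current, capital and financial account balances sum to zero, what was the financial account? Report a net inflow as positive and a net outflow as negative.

Goods balance = 751.31 - 1077.78 = -326.47
Services balance = -237.00
Trade balance (goods + services) = -326.47 + (-237.00) = -563.47
Net primary income = -34.41
Net secondary income = 79.94
Current account = -563.47 + (-34.41) + 79.94 = -517.94
Financial account = -(-517.94 + (-4.13)) = 522.07

522.07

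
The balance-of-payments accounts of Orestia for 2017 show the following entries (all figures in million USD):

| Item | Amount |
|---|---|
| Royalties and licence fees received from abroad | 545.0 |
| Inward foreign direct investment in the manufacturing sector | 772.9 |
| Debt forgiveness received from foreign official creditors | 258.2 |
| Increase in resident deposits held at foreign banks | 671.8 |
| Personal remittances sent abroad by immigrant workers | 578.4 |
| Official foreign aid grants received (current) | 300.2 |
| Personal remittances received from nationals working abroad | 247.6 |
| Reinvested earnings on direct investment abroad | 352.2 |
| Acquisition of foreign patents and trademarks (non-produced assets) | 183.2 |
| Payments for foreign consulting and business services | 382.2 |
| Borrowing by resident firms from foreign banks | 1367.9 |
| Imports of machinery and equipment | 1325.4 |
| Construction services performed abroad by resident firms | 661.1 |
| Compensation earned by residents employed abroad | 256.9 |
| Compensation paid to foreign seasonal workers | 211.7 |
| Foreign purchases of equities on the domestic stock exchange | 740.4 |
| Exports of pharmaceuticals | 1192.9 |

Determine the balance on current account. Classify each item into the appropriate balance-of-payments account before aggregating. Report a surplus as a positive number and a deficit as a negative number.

1058.2

Goods: -1325.4 + 1192.9 = -132.5
Services: 545.0 + 661.1 - 382.2 = 823.9
Primary income: -211.7 + 256.9 + 352.2 = 397.4
Secondary income: 247.6 - 578.4 + 300.2 = -30.6
Current account = (-132.5) + 823.9 + 397.4 + (-30.6) = 1058.2
(Excluded from the current account — financial account: inward foreign direct investment in the manufacturing sector 772.9, increase in resident deposits held at foreign banks 671.8, borrowing by resident firms from foreign banks 1367.9, foreign purchases of equities on the domestic stock exchange 740.4; capital account: debt forgiveness received from foreign official creditors 258.2, acquisition of foreign patents and trademarks (non-produced assets) 183.2.)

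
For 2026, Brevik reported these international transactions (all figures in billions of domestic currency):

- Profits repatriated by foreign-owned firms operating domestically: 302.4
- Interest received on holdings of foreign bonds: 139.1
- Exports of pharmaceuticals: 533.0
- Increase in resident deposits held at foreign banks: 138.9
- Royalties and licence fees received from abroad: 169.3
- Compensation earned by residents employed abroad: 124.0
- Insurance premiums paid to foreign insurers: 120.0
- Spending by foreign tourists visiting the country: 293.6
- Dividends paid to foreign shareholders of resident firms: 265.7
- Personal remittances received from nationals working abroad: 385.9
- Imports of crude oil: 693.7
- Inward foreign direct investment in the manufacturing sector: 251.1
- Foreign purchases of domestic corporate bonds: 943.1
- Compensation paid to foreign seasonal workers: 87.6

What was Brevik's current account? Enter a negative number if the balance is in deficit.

175.5

Goods: 533.0 - 693.7 = -160.7
Services: -120.0 + 293.6 + 169.3 = 342.9
Primary income: -265.7 - 87.6 - 302.4 + 124.0 + 139.1 = -392.6
Secondary income: 385.9
Current account = (-160.7) + 342.9 + (-392.6) + 385.9 = 175.5
(Excluded from the current account — financial account: increase in resident deposits held at foreign banks 138.9, inward foreign direct investment in the manufacturing sector 251.1, foreign purchases of domestic corporate bonds 943.1.)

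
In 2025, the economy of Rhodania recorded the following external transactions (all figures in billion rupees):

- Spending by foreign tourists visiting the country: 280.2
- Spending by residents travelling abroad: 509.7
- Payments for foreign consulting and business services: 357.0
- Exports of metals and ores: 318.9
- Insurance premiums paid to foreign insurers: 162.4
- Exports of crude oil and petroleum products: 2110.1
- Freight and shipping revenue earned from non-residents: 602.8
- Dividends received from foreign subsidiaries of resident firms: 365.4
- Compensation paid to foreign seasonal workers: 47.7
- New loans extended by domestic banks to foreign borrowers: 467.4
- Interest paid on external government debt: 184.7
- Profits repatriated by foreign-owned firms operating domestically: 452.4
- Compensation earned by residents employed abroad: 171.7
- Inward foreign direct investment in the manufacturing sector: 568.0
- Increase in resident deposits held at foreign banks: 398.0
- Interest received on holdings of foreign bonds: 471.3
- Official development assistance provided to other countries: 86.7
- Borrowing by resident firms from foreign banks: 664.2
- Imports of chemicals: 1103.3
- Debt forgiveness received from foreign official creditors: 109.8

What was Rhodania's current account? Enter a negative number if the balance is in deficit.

1416.5

Goods: -1103.3 + 2110.1 + 318.9 = 1325.7
Services: -357.0 + 280.2 - 509.7 - 162.4 + 602.8 = -146.1
Primary income: 171.7 - 47.7 - 452.4 - 184.7 + 365.4 + 471.3 = 323.6
Secondary income: -86.7
Current account = 1325.7 + (-146.1) + 323.6 + (-86.7) = 1416.5
(Excluded from the current account — financial account: new loans extended by domestic banks to foreign borrowers 467.4, inward foreign direct investment in the manufacturing sector 568.0, increase in resident deposits held at foreign banks 398.0, borrowing by resident firms from foreign banks 664.2; capital account: debt forgiveness received from foreign official creditors 109.8.)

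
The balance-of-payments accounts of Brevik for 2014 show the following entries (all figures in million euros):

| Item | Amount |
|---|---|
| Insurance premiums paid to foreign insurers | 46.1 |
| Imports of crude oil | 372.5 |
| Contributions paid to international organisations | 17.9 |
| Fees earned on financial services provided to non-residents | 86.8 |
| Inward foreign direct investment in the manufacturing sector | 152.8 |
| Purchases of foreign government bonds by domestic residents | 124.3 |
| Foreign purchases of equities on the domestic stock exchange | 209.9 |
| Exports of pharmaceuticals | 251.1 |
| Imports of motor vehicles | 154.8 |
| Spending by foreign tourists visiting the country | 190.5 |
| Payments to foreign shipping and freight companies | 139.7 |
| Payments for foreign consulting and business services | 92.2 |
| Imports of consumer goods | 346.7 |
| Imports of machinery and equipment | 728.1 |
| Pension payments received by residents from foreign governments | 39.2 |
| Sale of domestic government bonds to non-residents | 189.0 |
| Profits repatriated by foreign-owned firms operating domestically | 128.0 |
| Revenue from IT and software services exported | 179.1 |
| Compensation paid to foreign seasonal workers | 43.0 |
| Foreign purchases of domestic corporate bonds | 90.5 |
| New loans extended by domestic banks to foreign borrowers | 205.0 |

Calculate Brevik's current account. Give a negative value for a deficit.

-1322.3

Goods: -346.7 + 251.1 - 728.1 - 372.5 - 154.8 = -1351.0
Services: 86.8 - 139.7 - 92.2 - 46.1 + 190.5 + 179.1 = 178.4
Primary income: -43.0 - 128.0 = -171.0
Secondary income: -17.9 + 39.2 = 21.3
Current account = (-1351.0) + 178.4 + (-171.0) + 21.3 = -1322.3
(Excluded from the current account — financial account: inward foreign direct investment in the manufacturing sector 152.8, purchases of foreign government bonds by domestic residents 124.3, foreign purchases of equities on the domestic stock exchange 209.9, sale of domestic government bonds to non-residents 189.0, foreign purchases of domestic corporate bonds 90.5, new loans extended by domestic banks to foreign borrowers 205.0.)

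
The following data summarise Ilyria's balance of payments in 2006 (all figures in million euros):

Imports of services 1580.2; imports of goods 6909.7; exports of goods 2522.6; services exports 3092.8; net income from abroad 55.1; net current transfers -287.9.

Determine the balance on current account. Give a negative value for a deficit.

-3107.3

Goods balance = 2522.6 - 6909.7 = -4387.1
Services balance = 3092.8 - 1580.2 = 1512.6
Trade balance (goods + services) = -4387.1 + 1512.6 = -2874.5
Net primary income = 55.1
Net secondary income = -287.9
Current account = -2874.5 + 55.1 + (-287.9) = -3107.3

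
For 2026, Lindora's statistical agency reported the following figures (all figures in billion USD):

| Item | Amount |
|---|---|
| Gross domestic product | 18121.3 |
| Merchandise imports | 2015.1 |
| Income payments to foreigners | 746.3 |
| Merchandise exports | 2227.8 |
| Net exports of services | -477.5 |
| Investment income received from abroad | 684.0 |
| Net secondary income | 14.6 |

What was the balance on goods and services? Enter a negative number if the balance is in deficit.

Goods balance = 2227.8 - 2015.1 = 212.7
Services balance = -477.5
Trade balance (goods + services) = 212.7 + (-477.5) = -264.8

-264.8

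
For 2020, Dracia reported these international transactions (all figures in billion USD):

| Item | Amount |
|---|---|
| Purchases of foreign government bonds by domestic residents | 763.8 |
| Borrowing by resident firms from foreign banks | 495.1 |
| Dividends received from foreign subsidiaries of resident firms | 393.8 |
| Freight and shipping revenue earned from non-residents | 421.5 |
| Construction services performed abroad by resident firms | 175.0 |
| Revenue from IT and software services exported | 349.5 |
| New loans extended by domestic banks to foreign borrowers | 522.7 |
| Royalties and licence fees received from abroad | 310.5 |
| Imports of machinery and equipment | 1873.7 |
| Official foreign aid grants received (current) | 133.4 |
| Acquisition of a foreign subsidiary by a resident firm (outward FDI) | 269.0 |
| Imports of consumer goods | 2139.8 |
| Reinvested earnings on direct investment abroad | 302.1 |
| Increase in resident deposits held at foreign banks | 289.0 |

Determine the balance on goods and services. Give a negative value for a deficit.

-2757.0

Goods: -2139.8 - 1873.7 = -4013.5
Services: 310.5 + 175.0 + 421.5 + 349.5 = 1256.5
Trade balance = -4013.5 + 1256.5 = -2757.0
(Excluded from the trade balance — financial account: purchases of foreign government bonds by domestic residents 763.8, borrowing by resident firms from foreign banks 495.1, new loans extended by domestic banks to foreign borrowers 522.7, acquisition of a foreign subsidiary by a resident firm (outward FDI) 269.0, increase in resident deposits held at foreign banks 289.0; primary income: dividends received from foreign subsidiaries of resident firms 393.8, reinvested earnings on direct investment abroad 302.1; secondary income: official foreign aid grants received (current) 133.4.)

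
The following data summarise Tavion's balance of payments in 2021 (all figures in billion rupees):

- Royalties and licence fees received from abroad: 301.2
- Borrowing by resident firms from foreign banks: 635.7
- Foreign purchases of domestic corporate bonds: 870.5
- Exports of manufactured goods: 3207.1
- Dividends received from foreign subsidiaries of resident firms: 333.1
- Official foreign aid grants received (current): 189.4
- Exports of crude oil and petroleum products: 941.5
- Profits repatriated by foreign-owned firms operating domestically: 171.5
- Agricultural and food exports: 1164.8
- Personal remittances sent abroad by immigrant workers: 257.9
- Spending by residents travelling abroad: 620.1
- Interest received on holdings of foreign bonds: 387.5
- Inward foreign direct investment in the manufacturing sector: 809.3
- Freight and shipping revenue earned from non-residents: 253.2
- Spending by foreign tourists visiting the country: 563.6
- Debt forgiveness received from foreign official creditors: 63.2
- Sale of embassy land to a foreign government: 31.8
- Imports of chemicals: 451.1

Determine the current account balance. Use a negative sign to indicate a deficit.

5840.8

Goods: -451.1 + 941.5 + 1164.8 + 3207.1 = 4862.3
Services: -620.1 + 253.2 + 563.6 + 301.2 = 497.9
Primary income: -171.5 + 387.5 + 333.1 = 549.1
Secondary income: 189.4 - 257.9 = -68.5
Current account = 4862.3 + 497.9 + 549.1 + (-68.5) = 5840.8
(Excluded from the current account — financial account: borrowing by resident firms from foreign banks 635.7, foreign purchases of domestic corporate bonds 870.5, inward foreign direct investment in the manufacturing sector 809.3; capital account: debt forgiveness received from foreign official creditors 63.2, sale of embassy land to a foreign government 31.8.)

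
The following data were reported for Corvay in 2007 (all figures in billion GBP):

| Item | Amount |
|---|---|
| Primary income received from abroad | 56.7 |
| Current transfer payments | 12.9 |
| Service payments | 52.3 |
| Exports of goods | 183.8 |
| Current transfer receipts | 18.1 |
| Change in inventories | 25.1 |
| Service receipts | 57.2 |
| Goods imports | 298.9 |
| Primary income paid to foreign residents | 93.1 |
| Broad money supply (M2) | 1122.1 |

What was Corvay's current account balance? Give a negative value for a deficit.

-141.4

Goods balance = 183.8 - 298.9 = -115.1
Services balance = 57.2 - 52.3 = 4.9
Trade balance (goods + services) = -115.1 + 4.9 = -110.2
Net primary income = 56.7 - 93.1 = -36.4
Net secondary income = 18.1 - 12.9 = 5.2
Current account = -110.2 + (-36.4) + 5.2 = -141.4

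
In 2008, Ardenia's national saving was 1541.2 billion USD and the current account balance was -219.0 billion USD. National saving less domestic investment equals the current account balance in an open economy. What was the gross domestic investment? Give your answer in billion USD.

1760.2

I = S - CA = 1541.2 - (-219.0) = 1760.2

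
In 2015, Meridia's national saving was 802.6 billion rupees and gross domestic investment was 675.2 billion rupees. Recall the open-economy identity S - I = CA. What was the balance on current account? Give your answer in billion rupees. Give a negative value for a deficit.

127.4

CA = S - I = 802.6 - 675.2 = 127.4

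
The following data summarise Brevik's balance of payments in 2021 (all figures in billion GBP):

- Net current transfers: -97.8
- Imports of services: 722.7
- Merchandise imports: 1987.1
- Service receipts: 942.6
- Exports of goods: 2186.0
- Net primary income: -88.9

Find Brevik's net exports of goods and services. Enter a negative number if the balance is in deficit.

418.8

Goods balance = 2186.0 - 1987.1 = 198.9
Services balance = 942.6 - 722.7 = 219.9
Trade balance (goods + services) = 198.9 + 219.9 = 418.8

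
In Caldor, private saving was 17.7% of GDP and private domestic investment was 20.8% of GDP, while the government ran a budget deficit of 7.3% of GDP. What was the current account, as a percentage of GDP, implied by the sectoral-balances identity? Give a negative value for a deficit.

By the sectoral-balances identity, CA = (S_private - I) + (T - G).
Private balance = 17.7 - 20.8 = -3.1
Government balance (T - G) = -7.3
CA = -3.1 + (-7.3) = -10.4

-10.4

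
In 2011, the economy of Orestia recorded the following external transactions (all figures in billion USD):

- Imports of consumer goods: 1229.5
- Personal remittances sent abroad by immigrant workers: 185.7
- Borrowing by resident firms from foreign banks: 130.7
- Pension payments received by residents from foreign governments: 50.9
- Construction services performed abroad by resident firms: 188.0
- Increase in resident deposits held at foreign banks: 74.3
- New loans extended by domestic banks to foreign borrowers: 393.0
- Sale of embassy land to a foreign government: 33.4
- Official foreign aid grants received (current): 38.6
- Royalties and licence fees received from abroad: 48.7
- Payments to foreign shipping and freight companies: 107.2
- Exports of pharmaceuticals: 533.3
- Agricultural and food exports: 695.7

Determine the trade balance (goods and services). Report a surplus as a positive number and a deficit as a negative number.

Goods: 695.7 - 1229.5 + 533.3 = -0.5
Services: -107.2 + 188.0 + 48.7 = 129.5
Trade balance = -0.5 + 129.5 = 129.0
(Excluded from the trade balance — secondary income: personal remittances sent abroad by immigrant workers 185.7, pension payments received by residents from foreign governments 50.9, official foreign aid grants received (current) 38.6; financial account: borrowing by resident firms from foreign banks 130.7, increase in resident deposits held at foreign banks 74.3, new loans extended by domestic banks to foreign borrowers 393.0; capital account: sale of embassy land to a foreign government 33.4.)

129.0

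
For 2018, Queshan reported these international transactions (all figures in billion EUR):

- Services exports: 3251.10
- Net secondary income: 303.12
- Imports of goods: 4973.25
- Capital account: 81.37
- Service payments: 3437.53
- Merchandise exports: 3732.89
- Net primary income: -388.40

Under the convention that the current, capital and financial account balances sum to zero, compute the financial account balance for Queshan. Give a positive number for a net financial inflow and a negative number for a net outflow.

Goods balance = 3732.89 - 4973.25 = -1240.36
Services balance = 3251.10 - 3437.53 = -186.43
Trade balance (goods + services) = -1240.36 + (-186.43) = -1426.79
Net primary income = -388.40
Net secondary income = 303.12
Current account = -1426.79 + (-388.40) + 303.12 = -1512.07
Financial account = -(-1512.07 + 81.37) = 1430.70

1430.70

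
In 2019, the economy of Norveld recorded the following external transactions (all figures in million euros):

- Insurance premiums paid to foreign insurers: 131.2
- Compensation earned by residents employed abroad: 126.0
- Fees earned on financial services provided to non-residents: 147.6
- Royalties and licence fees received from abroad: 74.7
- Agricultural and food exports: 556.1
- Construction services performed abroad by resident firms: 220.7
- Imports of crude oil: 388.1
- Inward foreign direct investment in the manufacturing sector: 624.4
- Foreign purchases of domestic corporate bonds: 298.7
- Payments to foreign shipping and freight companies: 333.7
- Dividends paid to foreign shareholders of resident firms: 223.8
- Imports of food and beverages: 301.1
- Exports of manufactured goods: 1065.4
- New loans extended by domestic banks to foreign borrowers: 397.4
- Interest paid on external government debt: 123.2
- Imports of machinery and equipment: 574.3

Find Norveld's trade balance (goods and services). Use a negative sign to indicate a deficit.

Goods: -574.3 - 301.1 - 388.1 + 556.1 + 1065.4 = 358.0
Services: 220.7 + 147.6 + 74.7 - 333.7 - 131.2 = -21.9
Trade balance = 358.0 + (-21.9) = 336.1
(Excluded from the trade balance — primary income: compensation earned by residents employed abroad 126.0, dividends paid to foreign shareholders of resident firms 223.8, interest paid on external government debt 123.2; financial account: inward foreign direct investment in the manufacturing sector 624.4, foreign purchases of domestic corporate bonds 298.7, new loans extended by domestic banks to foreign borrowers 397.4.)

336.1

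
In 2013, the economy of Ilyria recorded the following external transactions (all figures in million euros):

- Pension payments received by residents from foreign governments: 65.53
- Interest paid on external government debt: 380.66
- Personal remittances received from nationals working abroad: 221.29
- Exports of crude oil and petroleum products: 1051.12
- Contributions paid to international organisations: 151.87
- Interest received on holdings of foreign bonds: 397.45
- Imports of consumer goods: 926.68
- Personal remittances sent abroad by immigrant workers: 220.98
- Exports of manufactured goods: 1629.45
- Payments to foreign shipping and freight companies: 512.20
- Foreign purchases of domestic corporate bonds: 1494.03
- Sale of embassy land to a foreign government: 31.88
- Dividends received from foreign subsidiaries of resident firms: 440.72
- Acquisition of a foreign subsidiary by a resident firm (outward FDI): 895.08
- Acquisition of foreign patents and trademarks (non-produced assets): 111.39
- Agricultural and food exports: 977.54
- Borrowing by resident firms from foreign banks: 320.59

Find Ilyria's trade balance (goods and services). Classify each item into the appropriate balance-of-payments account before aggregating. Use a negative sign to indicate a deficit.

Goods: 1051.12 - 926.68 + 1629.45 + 977.54 = 2731.43
Services: -512.20
Trade balance = 2731.43 + (-512.20) = 2219.23
(Excluded from the trade balance — secondary income: pension payments received by residents from foreign governments 65.53, personal remittances received from nationals working abroad 221.29, contributions paid to international organisations 151.87, personal remittances sent abroad by immigrant workers 220.98; primary income: interest paid on external government debt 380.66, interest received on holdings of foreign bonds 397.45, dividends received from foreign subsidiaries of resident firms 440.72; financial account: foreign purchases of domestic corporate bonds 1494.03, acquisition of a foreign subsidiary by a resident firm (outward FDI) 895.08, borrowing by resident firms from foreign banks 320.59; capital account: sale of embassy land to a foreign government 31.88, acquisition of foreign patents and trademarks (non-produced assets) 111.39.)

2219.23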